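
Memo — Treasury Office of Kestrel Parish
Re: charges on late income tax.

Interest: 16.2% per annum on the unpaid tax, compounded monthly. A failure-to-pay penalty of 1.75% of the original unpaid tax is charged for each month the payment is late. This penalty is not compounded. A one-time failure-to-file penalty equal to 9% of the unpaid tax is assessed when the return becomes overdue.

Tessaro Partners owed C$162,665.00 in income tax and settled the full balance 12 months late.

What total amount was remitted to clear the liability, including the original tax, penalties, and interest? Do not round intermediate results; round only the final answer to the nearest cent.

C$239,863.63

Failure-to-file penalty: 9% × C$162,665.00 = C$14,639.85
Failure-to-pay penalty = 1.75% × C$162,665.00 × 12 mo = C$34,159.65
Interest (16.2%/yr ÷ 12 = 1.35%/month): C$162,665.00 × ((1 + 0.0135)^12 − 1) = C$28,399.1268…
Total = C$162,665.00 + C$48,799.5000 + C$28,399.1268… = C$239,863.63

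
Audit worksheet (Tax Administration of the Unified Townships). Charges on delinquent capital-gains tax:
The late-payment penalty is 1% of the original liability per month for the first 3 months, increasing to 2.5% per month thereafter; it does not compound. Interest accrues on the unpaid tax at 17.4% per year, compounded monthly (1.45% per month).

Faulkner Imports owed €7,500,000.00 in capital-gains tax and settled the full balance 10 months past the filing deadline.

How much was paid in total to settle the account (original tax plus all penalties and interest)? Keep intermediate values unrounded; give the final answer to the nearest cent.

Penalty, months 1–3: 3 × 1% × €7,500,000.00 = €225,000.00
Penalty, months 4–10: 7 × 2.5% × €7,500,000.00 = €1,312,500.00
Interest: €7,500,000.00 × ((1 + 0.0145)^10 − 1) = €7,500,000.00 × 0.1548365… = €1,161,273.9867…
Total = €7,500,000.00 + €1,537,500.0000 + €1,161,273.9867… = €10,198,773.99

€10,198,773.99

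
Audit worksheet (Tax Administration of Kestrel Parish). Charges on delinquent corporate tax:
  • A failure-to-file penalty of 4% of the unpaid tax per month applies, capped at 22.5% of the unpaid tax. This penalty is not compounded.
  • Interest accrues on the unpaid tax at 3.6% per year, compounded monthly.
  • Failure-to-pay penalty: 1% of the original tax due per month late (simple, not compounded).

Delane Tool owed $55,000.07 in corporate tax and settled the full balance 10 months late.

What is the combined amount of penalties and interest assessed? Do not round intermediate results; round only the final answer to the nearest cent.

Failure-to-file: 10 × 4% × $55,000.07 = $22,000.03…, capped at 22.5% × $55,000.07 = $12,375.02…
Failure-to-pay penalty = 1% × $55,000.07 × 10 mo = $5,500.01…
Interest (3.6%/yr ÷ 12 = 0.3%/month): $55,000.07 × ((1 + 0.003)^10 − 1) = $1,672.4563…
Penalties + interest = $17,875.0228… + $1,672.4563… = $19,547.48

$19,547.48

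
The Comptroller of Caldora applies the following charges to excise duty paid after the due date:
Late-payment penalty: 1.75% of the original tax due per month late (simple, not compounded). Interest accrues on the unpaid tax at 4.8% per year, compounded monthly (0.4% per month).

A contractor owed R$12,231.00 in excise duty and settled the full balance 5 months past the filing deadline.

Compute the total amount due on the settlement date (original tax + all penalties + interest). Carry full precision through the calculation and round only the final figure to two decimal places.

R$13,547.80

Late-payment penalty: 5 × 1.75% × R$12,231.00 = R$1,070.21…
Interest: R$12,231.00 × ((1 + 0.004)^5 − 1) = R$12,231.00 × 0.0201606… = R$246.5848…
Total = R$12,231.00 + R$1,070.2125 + R$246.5848… = R$13,547.80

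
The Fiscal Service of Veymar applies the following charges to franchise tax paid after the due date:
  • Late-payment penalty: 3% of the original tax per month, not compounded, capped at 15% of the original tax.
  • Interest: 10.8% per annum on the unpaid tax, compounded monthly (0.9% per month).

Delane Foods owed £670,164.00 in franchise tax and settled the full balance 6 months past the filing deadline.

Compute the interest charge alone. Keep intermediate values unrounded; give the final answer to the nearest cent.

£37,012.94

Interest: £670,164.00 × ((1 + 0.009)^6 − 1) = £670,164.00 × 0.0552297… = £37,012.9424…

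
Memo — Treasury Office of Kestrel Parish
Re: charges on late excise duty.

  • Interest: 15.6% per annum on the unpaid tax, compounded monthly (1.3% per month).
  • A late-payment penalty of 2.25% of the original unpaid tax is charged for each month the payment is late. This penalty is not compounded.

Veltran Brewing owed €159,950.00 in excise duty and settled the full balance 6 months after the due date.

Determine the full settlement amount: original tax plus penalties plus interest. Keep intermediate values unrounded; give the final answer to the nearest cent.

€194,431.92

Late-payment penalty: 6 × 2.25% × €159,950.00 = €21,593.25
Interest: €159,950.00 × ((1 + 0.013)^6 − 1) = €159,950.00 × 0.0805794… = €12,888.6703…
Total = €159,950.00 + €21,593.2500 + €12,888.6703… = €194,431.92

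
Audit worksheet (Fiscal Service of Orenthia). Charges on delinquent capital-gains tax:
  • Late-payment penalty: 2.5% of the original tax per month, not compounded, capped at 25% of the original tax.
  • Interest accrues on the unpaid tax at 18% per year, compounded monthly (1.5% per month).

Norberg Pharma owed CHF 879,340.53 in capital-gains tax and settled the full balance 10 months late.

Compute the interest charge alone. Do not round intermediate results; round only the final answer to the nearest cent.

Interest: CHF 879,340.53 × ((1 + 0.015)^10 − 1) = CHF 879,340.53 × 0.1605408… = CHF 141,170.0542…

CHF 141,170.05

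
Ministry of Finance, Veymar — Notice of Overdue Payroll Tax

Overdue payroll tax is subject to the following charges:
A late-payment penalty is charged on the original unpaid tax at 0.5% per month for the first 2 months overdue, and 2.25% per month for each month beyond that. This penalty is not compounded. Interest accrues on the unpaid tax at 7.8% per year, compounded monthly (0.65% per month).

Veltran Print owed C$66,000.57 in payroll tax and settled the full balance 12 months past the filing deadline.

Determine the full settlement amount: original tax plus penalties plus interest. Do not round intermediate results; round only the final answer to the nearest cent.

Penalty, months 1–2: 2 × 0.5% × C$66,000.57 = C$660.01…
Penalty, months 3–12: 10 × 2.25% × C$66,000.57 = C$14,850.13…
Interest: C$66,000.57 × ((1 + 0.0065)^12 − 1) = C$66,000.57 × 0.0808498… = C$5,336.1336…
Total = C$66,000.57 + C$15,510.1340… + C$5,336.1336… = C$86,846.84

C$86,846.84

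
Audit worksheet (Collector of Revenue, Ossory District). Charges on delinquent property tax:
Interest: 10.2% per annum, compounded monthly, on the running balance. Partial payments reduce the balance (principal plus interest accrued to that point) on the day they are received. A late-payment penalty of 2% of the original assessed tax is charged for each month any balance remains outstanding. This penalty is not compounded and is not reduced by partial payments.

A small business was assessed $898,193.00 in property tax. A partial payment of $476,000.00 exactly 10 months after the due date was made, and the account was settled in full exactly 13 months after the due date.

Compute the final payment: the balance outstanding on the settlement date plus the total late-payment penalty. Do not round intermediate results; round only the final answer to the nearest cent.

Monthly rate = 10.2% ÷ 12 = 0.85%
Balance at month 10: $898,193.0000 × (1 + 0.0085)^10 = $977,526.8420…
After $476,000.00 payment: $977,526.8420… − $476,000.00 = $501,526.8420…
Balance at month 13: $501,526.8420… × (1 + 0.0085)^3 = $514,424.7905…
Penalty: 13 × 2% × $898,193.00 = $233,530.18
Final settlement = outstanding balance + penalty = $514,424.7905… + $233,530.18 = $747,954.97

$747,954.97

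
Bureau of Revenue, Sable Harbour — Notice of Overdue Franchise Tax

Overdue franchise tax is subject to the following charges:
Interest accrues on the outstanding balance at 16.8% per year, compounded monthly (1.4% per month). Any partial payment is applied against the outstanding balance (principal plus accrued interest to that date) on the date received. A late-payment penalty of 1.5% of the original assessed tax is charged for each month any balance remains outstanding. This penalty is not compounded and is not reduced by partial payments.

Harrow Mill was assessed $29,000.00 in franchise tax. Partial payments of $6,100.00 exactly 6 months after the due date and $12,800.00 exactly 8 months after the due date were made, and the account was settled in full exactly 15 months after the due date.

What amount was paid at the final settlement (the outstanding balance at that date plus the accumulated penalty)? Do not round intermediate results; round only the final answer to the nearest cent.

$21,228.19

Balance at month 6: $29,000.0000 × (1 + 0.014)^6 = $31,522.8683…
After $6,100.00 payment: $31,522.8683… − $6,100.00 = $25,422.8683…
Balance at month 8: $25,422.8683… × (1 + 0.014)^2 = $26,139.6915…
After $12,800.00 payment: $26,139.6915… − $12,800.00 = $13,339.6915…
Balance at month 15: $13,339.6915… × (1 + 0.014)^7 = $14,703.1867…
Penalty: 15 × 1.5% × $29,000.00 = $6,525.00
Final settlement = outstanding balance + penalty = $14,703.1867… + $6,525.00 = $21,228.19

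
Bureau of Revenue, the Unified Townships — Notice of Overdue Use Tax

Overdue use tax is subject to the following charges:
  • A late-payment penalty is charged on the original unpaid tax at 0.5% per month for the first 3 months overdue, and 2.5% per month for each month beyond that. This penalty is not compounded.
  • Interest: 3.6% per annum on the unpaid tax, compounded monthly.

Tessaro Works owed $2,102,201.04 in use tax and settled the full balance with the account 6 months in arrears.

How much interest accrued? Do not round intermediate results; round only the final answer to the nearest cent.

$38,124.55

Interest (3.6%/yr ÷ 12 = 0.3%/month): $2,102,201.04 × ((1 + 0.003)^6 − 1) = $38,124.5536…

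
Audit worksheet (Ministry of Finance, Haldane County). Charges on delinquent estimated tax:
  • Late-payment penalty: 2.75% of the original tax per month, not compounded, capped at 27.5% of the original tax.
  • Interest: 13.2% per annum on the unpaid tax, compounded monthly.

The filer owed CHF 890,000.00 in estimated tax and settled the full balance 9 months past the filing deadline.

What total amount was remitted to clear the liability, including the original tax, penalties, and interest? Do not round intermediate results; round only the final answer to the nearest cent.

Penalty: 9 × 2.75% × CHF 890,000.00 = CHF 220,275.00 (below the 27.5% cap of CHF 244,750.00)
Interest (13.2%/yr ÷ 12 = 1.1%/month): CHF 890,000.00 × ((1 + 0.011)^9 − 1) = CHF 92,088.0056…
Total = CHF 890,000.00 + CHF 220,275.0000 + CHF 92,088.0056… = CHF 1,202,363.01

CHF 1,202,363.01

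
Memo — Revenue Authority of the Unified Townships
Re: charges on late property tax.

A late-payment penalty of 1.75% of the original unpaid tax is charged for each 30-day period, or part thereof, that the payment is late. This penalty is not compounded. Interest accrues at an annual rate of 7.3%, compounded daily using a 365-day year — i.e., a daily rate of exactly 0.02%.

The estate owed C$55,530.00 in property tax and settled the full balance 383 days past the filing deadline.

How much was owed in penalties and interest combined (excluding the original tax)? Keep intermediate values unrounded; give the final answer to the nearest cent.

C$17,053.37

Penalty periods: ⌈383/30⌉ = 13; penalty = 13 × 1.75% × C$55,530.00 = C$12,633.08…
Interest: C$55,530.00 × ((1 + 0.0002)^383 − 1) = C$55,530.00 × 0.07960188… = C$4,420.2922…
Penalties + interest = C$12,633.0750 + C$4,420.2922… = C$17,053.37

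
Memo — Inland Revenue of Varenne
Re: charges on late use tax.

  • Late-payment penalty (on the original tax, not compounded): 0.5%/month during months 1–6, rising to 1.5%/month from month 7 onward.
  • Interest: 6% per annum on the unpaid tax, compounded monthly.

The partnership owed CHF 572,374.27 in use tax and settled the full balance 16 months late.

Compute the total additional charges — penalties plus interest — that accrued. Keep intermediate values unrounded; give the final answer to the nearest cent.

CHF 150,575.16

Penalty, months 1–6: 6 × 0.5% × CHF 572,374.27 = CHF 17,171.23…
Penalty, months 7–16: 10 × 1.5% × CHF 572,374.27 = CHF 85,856.14…
Interest (6%/yr ÷ 12 = 0.5%/month): CHF 572,374.27 × ((1 + 0.005)^16 − 1) = CHF 47,547.7896…
Penalties + interest = CHF 103,027.3686 + CHF 47,547.7896… = CHF 150,575.16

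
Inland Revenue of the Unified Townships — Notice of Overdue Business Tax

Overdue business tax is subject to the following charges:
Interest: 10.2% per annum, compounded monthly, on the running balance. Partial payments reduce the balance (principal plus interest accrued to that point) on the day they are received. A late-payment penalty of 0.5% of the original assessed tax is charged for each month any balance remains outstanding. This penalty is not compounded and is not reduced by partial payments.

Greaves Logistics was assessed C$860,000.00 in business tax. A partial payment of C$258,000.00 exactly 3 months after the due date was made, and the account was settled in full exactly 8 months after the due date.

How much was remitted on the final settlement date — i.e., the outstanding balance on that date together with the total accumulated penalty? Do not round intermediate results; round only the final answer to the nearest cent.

C$685,496.68

Monthly rate = 10.2% ÷ 12 = 0.85%
Balance at month 3: C$860,000.0000 × (1 + 0.0085)^3 = C$882,116.9331…
After C$258,000.00 payment: C$882,116.9331… − C$258,000.00 = C$624,116.9331…
Balance at month 8: C$624,116.9331… × (1 + 0.0085)^5 = C$651,096.6765…
Penalty: 8 × 0.5% × C$860,000.00 = C$34,400.00
Final settlement = outstanding balance + penalty = C$651,096.6765… + C$34,400.00 = C$685,496.68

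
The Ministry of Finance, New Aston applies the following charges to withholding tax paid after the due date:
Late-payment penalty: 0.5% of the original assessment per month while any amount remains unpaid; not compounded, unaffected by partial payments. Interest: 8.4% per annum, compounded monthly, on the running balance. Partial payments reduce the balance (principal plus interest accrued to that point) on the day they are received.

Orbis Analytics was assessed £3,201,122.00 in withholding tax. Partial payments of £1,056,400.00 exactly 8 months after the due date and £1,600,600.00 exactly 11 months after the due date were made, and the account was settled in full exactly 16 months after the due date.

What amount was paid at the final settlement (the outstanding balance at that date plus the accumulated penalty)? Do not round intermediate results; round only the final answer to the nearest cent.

Monthly rate = 8.4% ÷ 12 = 0.7%
Balance at month 8: £3,201,122.0000 × (1 + 0.007)^8 = £3,384,838.7996…
After £1,056,400.00 payment: £3,384,838.7996… − £1,056,400.00 = £2,328,438.7996…
Balance at month 11: £2,328,438.7996… × (1 + 0.007)^3 = £2,377,679.0935…
After £1,600,600.00 payment: £2,377,679.0935… − £1,600,600.00 = £777,079.0935…
Balance at month 16: £777,079.0935… × (1 + 0.007)^5 = £804,660.3053…
Penalty: 16 × 0.5% × £3,201,122.00 = £256,089.76
Final settlement = outstanding balance + penalty = £804,660.3053… + £256,089.76 = £1,060,750.07

£1,060,750.07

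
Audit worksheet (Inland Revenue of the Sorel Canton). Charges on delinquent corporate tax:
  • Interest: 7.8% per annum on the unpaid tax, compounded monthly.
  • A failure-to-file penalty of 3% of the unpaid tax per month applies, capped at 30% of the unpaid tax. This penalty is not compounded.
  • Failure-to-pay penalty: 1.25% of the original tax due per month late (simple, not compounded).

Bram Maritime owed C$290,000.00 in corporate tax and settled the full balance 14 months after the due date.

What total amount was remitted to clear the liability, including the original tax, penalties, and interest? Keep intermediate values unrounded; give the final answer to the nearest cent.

C$455,284.49

Failure-to-file: 14 × 3% × C$290,000.00 = C$121,800.00, capped at 30% × C$290,000.00 = C$87,000.00
Failure-to-pay penalty = 1.25% × C$290,000.00 × 14 mo = C$50,750.00
Interest (7.8%/yr ÷ 12 = 0.65%/month): C$290,000.00 × ((1 + 0.0065)^14 − 1) = C$27,534.4919…
Total = C$290,000.00 + C$137,750.0000 + C$27,534.4919… = C$455,284.49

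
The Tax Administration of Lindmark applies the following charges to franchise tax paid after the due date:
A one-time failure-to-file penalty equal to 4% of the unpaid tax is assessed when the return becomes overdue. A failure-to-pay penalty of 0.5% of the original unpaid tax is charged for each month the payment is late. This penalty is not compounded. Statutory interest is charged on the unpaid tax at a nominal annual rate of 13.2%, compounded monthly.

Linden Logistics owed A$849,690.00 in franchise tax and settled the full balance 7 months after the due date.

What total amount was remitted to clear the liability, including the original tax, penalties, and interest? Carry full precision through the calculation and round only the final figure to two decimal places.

A$981,041.96

Failure-to-file penalty: 4% × A$849,690.00 = A$33,987.60
Failure-to-pay penalty = 0.5% × A$849,690.00 × 7 mo = A$29,739.15
Interest (13.2%/yr ÷ 12 = 1.1%/month): A$849,690.00 × ((1 + 0.011)^7 − 1) = A$67,625.2134…
Total = A$849,690.00 + A$63,726.7500 + A$67,625.2134… = A$981,041.96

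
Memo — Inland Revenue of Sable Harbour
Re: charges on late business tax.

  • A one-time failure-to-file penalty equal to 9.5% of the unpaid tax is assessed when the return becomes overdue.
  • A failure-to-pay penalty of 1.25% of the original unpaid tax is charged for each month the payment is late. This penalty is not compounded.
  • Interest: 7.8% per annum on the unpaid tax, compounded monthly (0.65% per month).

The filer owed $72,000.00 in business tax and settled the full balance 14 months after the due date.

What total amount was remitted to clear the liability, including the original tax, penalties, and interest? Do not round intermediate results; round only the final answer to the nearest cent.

Failure-to-file penalty: 9.5% × $72,000.00 = $6,840.00
Failure-to-pay penalty = 1.25% × $72,000.00 × 14 mo = $12,600.00
Interest: $72,000.00 × ((1 + 0.0065)^14 − 1) = $72,000.00 × 0.0949465… = $6,836.1497…
Total = $72,000.00 + $19,440.0000 + $6,836.1497… = $98,276.15

$98,276.15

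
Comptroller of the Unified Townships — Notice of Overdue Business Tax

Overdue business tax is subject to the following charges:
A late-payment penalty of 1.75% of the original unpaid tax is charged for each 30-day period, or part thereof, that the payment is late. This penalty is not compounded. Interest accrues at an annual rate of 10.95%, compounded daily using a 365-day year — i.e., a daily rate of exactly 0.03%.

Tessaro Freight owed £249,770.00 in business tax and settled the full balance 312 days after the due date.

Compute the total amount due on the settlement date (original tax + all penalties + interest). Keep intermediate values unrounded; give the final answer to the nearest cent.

£322,354.41

Penalty periods: ⌈312/30⌉ = 11; penalty = 11 × 1.75% × £249,770.00 = £48,080.73…
Interest: £249,770.00 × ((1 + 0.0003)^312 − 1) = £249,770.00 × 0.09810500… = £24,503.6847…
Total = £249,770.00 + £48,080.7250 + £24,503.6847… = £322,354.41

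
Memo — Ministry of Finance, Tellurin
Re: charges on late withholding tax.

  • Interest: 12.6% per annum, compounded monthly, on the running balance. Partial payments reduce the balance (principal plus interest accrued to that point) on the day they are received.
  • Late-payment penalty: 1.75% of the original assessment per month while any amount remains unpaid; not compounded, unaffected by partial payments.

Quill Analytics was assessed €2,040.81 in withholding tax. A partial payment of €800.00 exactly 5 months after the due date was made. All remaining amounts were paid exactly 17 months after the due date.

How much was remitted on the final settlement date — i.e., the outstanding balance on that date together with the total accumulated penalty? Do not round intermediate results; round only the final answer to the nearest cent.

€2,137.67

Monthly rate = 12.6% ÷ 12 = 1.05%
Balance at month 5: €2,040.8100 × (1 + 0.0105)^5 = €2,150.2263…
After €800.00 payment: €2,150.2263… − €800.00 = €1,350.2263…
Balance at month 17: €1,350.2263… × (1 + 0.0105)^12 = €1,530.5318…
Penalty: 17 × 1.75% × €2,040.81 = €607.14…
Final settlement = outstanding balance + penalty = €1,530.5318… + €607.14… = €2,137.67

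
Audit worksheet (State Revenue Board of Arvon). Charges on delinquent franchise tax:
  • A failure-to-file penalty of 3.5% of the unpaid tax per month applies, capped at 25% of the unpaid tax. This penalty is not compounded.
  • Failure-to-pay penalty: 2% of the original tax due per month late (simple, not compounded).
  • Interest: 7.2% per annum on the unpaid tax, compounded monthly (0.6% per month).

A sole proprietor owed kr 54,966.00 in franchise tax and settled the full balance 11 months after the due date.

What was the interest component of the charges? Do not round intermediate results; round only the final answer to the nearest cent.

kr 3,738.57

Interest: kr 54,966.00 × ((1 + 0.006)^11 − 1) = kr 54,966.00 × 0.0680161… = kr 3,738.5714…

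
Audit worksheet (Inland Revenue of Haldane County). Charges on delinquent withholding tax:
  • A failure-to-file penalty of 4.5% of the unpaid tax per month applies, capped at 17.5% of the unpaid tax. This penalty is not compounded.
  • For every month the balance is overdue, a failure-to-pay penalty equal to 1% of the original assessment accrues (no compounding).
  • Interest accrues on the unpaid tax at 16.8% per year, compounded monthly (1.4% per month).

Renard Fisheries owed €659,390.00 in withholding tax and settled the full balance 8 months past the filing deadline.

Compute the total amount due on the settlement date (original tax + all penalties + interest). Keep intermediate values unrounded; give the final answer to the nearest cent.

€905,107.98

Failure-to-file: 8 × 4.5% × €659,390.00 = €237,380.40, capped at 17.5% × €659,390.00 = €115,393.25
Failure-to-pay penalty = 1% × €659,390.00 × 8 mo = €52,751.20
Interest: €659,390.00 × ((1 + 0.014)^8 − 1) = €659,390.00 × 0.1176444… = €77,573.5300…
Total = €659,390.00 + €168,144.4500 + €77,573.5300… = €905,107.98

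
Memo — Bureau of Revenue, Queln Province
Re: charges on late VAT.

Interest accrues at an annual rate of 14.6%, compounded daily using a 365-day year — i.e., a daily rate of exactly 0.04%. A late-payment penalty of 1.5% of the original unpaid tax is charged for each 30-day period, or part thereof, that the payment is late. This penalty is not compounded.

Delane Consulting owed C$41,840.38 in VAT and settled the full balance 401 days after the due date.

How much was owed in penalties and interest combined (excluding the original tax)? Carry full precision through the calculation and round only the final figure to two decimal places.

C$16,064.31

Penalty periods: ⌈401/30⌉ = 14; penalty = 14 × 1.5% × C$41,840.38 = C$8,786.48…
Interest: C$41,840.38 × ((1 + 0.0004)^401 − 1) = C$41,840.38 × 0.17394272… = C$7,277.8294…
Penalties + interest = C$8,786.4798 + C$7,277.8294… = C$16,064.31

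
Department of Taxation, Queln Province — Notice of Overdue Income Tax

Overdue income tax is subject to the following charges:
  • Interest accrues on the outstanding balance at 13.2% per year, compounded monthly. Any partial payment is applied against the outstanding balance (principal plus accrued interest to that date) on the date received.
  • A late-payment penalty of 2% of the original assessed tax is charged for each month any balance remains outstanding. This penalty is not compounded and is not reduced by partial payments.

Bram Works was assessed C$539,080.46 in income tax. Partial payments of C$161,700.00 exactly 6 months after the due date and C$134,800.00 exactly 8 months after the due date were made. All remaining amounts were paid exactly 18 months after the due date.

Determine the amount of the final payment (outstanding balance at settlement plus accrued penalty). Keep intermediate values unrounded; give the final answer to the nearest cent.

Monthly rate = 13.2% ÷ 12 = 1.1%
Balance at month 6: C$539,080.4600 × (1 + 0.011)^6 = C$575,652.6706…
After C$161,700.00 payment: C$575,652.6706… − C$161,700.00 = C$413,952.6706…
Balance at month 8: C$413,952.6706… × (1 + 0.011)^2 = C$423,109.7177…
After C$134,800.00 payment: C$423,109.7177… − C$134,800.00 = C$288,309.7177…
Balance at month 18: C$288,309.7177… × (1 + 0.011)^10 = C$321,640.5801…
Penalty: 18 × 2% × C$539,080.46 = C$194,068.97…
Final settlement = outstanding balance + penalty = C$321,640.5801… + C$194,068.97… = C$515,709.55

C$515,709.55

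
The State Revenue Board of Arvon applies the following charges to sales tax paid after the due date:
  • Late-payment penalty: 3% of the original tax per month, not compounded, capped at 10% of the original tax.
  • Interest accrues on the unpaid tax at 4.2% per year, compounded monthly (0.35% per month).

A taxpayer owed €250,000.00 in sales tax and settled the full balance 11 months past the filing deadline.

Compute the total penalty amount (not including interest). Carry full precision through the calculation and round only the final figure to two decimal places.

€25,000.00

Penalty (uncapped): 11 × 3% × €250,000.00 = €82,500.00; cap = 10% × €250,000.00 = €25,000.00 → penalty = €25,000.00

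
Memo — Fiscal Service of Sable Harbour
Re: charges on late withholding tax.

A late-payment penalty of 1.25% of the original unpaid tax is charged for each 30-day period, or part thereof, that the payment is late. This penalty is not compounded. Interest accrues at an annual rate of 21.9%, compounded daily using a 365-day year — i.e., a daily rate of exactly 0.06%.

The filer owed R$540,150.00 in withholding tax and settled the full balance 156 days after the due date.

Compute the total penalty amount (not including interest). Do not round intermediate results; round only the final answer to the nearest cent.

Penalty periods: ⌈156/30⌉ = 6; penalty = 6 × 1.25% × R$540,150.00 = R$40,511.25

R$40,511.25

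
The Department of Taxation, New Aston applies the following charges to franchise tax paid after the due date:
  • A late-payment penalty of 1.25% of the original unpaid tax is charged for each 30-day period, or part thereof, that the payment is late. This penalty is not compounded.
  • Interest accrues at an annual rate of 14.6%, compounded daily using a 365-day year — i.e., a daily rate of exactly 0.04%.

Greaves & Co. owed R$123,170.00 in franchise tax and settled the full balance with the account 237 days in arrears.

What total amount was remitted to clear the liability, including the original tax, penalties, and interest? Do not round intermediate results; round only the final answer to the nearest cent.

R$147,732.33

Penalty periods: ⌈237/30⌉ = 8; penalty = 8 × 1.25% × R$123,170.00 = R$12,317.00
Interest: R$123,170.00 × ((1 + 0.0004)^237 − 1) = R$123,170.00 × 0.09941811… = R$12,245.3281…
Total = R$123,170.00 + R$12,317.0000 + R$12,245.3281… = R$147,732.33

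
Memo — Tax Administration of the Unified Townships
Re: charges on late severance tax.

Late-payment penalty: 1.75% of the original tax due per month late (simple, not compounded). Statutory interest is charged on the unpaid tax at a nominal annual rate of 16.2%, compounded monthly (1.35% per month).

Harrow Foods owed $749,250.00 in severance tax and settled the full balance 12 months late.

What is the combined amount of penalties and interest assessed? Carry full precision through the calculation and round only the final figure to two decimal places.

$288,151.50

Late-payment penalty = 1.75% × $749,250.00 × 12 mo = $157,342.50
Interest: $749,250.00 × ((1 + 0.0135)^12 − 1) = $749,250.00 × 0.1745866… = $130,808.9986…
Penalties + interest = $157,342.5000 + $130,808.9986… = $288,151.50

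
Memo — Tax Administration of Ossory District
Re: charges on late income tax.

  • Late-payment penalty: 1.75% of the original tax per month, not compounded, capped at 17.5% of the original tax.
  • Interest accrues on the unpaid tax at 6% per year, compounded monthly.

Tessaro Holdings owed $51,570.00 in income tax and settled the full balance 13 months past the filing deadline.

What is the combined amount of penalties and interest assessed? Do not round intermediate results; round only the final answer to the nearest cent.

Penalty (uncapped): 13 × 1.75% × $51,570.00 = $11,732.18…; cap = 17.5% × $51,570.00 = $9,024.75 → penalty = $9,024.75
Interest (6%/yr ÷ 12 = 0.5%/month): $51,570.00 × ((1 + 0.005)^13 − 1) = $3,454.4784…
Penalties + interest = $9,024.7500 + $3,454.4784… = $12,479.23

$12,479.23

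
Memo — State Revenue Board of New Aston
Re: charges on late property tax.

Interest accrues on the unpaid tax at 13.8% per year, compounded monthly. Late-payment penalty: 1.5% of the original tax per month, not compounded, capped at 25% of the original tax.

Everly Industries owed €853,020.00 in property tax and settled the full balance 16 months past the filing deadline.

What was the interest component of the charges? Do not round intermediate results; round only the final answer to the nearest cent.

€171,247.53

Interest (13.8%/yr ÷ 12 = 1.15%/month): €853,020.00 × ((1 + 0.0115)^16 − 1) = €171,247.5348…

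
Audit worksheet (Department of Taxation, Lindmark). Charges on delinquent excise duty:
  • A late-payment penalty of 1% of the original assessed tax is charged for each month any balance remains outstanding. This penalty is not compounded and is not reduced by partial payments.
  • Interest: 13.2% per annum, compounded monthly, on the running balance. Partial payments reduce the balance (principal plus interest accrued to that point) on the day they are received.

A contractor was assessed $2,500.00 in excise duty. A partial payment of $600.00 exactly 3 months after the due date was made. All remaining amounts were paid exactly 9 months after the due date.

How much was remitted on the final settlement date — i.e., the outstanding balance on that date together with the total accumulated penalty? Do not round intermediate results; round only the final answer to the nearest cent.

Monthly rate = 13.2% ÷ 12 = 1.1%
Balance at month 3: $2,500.0000 × (1 + 0.011)^3 = $2,583.4108…
After $600.00 payment: $2,583.4108… − $600.00 = $1,983.4108…
Balance at month 9: $1,983.4108… × (1 + 0.011)^6 = $2,117.9691…
Penalty: 9 × 1% × $2,500.00 = $225.00
Final settlement = outstanding balance + penalty = $2,117.9691… + $225.00 = $2,342.97

$2,342.97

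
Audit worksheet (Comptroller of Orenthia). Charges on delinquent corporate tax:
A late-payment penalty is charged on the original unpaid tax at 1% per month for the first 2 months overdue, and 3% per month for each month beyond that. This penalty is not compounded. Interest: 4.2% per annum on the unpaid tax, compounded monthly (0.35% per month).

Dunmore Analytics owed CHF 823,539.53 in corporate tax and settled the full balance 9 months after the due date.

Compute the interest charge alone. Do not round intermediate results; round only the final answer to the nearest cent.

CHF 26,307.66

Interest: CHF 823,539.53 × ((1 + 0.0035)^9 − 1) = CHF 823,539.53 × 0.0319446… = CHF 26,307.6577…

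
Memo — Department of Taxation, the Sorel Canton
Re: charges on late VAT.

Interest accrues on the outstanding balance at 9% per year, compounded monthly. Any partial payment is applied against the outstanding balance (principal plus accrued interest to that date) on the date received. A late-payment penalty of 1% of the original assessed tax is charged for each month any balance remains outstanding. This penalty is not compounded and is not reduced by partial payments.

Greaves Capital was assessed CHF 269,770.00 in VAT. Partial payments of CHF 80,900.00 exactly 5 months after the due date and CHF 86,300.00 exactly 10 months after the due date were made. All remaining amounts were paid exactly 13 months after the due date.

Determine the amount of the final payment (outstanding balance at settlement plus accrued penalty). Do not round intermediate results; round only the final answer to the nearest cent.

CHF 158,219.76

Monthly rate = 9% ÷ 12 = 0.75%
Balance at month 5: CHF 269,770.0000 × (1 + 0.0075)^5 = CHF 280,039.2630…
After CHF 80,900.00 payment: CHF 280,039.2630… − CHF 80,900.00 = CHF 199,139.2630…
Balance at month 10: CHF 199,139.2630… × (1 + 0.0075)^5 = CHF 206,719.8445…
After CHF 86,300.00 payment: CHF 206,719.8445… − CHF 86,300.00 = CHF 120,419.8445…
Balance at month 13: CHF 120,419.8445… × (1 + 0.0075)^3 = CHF 123,149.6626…
Penalty: 13 × 1% × CHF 269,770.00 = CHF 35,070.10
Final settlement = outstanding balance + penalty = CHF 123,149.6626… + CHF 35,070.10 = CHF 158,219.76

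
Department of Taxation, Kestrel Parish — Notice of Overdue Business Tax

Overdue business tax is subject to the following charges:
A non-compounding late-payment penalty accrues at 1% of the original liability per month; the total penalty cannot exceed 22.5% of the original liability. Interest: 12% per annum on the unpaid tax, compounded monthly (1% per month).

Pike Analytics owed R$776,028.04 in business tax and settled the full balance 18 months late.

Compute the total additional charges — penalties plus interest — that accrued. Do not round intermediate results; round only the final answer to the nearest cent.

Penalty: 18 × 1% × R$776,028.04 = R$139,685.05… (below the 22.5% cap of R$174,606.31…)
Interest: R$776,028.04 × ((1 + 0.01)^18 − 1) = R$776,028.04 × 0.1961475… = R$152,215.9411…
Penalties + interest = R$139,685.0472 + R$152,215.9411… = R$291,900.99

R$291,900.99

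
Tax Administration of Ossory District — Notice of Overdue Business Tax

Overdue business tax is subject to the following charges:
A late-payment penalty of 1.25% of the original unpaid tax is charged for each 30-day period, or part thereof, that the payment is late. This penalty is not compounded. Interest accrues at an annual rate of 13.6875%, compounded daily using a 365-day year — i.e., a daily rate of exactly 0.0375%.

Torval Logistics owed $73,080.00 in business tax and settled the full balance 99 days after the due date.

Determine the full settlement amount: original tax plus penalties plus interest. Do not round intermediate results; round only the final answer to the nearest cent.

Penalty periods: ⌈99/30⌉ = 4; penalty = 4 × 1.25% × $73,080.00 = $3,654.00
Interest: $73,080.00 × ((1 + 0.000375)^99 − 1) = $73,080.00 × 0.03781552… = $2,763.5581…
Total = $73,080.00 + $3,654.0000 + $2,763.5581… = $79,497.56

$79,497.56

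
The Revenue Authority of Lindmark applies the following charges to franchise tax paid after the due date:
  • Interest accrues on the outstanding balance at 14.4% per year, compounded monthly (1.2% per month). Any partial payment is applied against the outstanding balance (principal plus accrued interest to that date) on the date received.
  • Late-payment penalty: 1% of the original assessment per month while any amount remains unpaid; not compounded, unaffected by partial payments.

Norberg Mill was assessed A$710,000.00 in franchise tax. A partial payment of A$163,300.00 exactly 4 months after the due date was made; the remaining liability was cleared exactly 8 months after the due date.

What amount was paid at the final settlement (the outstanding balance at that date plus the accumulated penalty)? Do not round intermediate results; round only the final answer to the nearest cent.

Balance at month 4: A$710,000.0000 × (1 + 0.012)^4 = A$744,698.3622…
After A$163,300.00 payment: A$744,698.3622… − A$163,300.00 = A$581,398.3622…
Balance at month 8: A$581,398.3622… × (1 + 0.012)^4 = A$609,811.8425…
Penalty: 8 × 1% × A$710,000.00 = A$56,800.00
Final settlement = outstanding balance + penalty = A$609,811.8425… + A$56,800.00 = A$666,611.84

A$666,611.84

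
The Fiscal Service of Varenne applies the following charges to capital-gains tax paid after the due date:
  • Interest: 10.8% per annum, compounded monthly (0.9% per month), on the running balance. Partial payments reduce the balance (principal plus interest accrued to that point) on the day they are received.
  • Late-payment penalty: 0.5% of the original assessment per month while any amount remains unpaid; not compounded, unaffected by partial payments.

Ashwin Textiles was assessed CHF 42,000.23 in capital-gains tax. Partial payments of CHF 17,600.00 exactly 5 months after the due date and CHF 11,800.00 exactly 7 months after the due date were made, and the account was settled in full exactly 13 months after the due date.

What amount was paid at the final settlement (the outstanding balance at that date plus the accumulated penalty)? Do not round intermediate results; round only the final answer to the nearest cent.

Balance at month 5: CHF 42,000.2300 × (1 + 0.009)^5 = CHF 43,924.5681…
After CHF 17,600.00 payment: CHF 43,924.5681… − CHF 17,600.00 = CHF 26,324.5681…
Balance at month 7: CHF 26,324.5681… × (1 + 0.009)^2 = CHF 26,800.5426…
After CHF 11,800.00 payment: CHF 26,800.5426… − CHF 11,800.00 = CHF 15,000.5426…
Balance at month 13: CHF 15,000.5426… × (1 + 0.009)^6 = CHF 15,829.0178…
Penalty: 13 × 0.5% × CHF 42,000.23 = CHF 2,730.01…
Final settlement = outstanding balance + penalty = CHF 15,829.0178… + CHF 2,730.01… = CHF 18,559.03

CHF 18,559.03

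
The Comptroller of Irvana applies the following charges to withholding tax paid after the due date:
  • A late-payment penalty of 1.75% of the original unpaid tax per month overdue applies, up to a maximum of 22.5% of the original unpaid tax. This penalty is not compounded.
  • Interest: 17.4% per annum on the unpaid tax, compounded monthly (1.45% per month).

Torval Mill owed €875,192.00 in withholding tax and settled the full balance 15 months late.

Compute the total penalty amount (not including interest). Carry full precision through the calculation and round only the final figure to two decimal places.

€196,918.20

Penalty (uncapped): 15 × 1.75% × €875,192.00 = €229,737.90; cap = 22.5% × €875,192.00 = €196,918.20 → penalty = €196,918.20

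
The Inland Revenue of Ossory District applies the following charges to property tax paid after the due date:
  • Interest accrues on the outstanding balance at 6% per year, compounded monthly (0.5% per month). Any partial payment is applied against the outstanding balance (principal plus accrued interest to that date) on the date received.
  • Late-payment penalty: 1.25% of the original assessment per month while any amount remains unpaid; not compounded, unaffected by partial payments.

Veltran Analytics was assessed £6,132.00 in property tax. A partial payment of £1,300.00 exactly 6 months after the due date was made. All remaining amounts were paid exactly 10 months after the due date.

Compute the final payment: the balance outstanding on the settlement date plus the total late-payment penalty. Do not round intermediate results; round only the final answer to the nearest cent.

£5,885.90

Balance at month 6: £6,132.0000 × (1 + 0.005)^6 = £6,318.2749…
After £1,300.00 payment: £6,318.2749… − £1,300.00 = £5,018.2749…
Balance at month 10: £5,018.2749… × (1 + 0.005)^4 = £5,119.3956…
Penalty: 10 × 1.25% × £6,132.00 = £766.50
Final settlement = outstanding balance + penalty = £5,119.3956… + £766.50 = £5,885.90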